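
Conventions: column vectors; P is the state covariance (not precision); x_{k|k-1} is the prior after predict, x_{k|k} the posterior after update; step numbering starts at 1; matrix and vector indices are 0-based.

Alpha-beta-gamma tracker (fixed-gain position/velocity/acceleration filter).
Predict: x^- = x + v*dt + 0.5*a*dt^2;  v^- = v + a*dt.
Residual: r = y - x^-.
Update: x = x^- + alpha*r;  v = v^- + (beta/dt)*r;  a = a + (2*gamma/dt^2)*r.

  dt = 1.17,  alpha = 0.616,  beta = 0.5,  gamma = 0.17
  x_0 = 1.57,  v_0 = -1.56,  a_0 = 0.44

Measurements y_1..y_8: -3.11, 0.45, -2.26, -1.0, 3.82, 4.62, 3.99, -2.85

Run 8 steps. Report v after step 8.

v_post = -4.0324

step 1: x_pred=0.0460  r=-3.1560  x^+=-1.8981  v^+=-2.3939  a^+=-0.3439
step 2: x_pred=-4.9343  r=5.3843  x^+=-1.6176  v^+=-0.4952  a^+=0.9935
step 3: x_pred=-1.5170  r=-0.7430  x^+=-1.9747  v^+=0.3496  a^+=0.8089
step 4: x_pred=-1.0120  r=0.0120  x^+=-1.0046  v^+=1.3012  a^+=0.8119
step 5: x_pred=1.0735  r=2.7465  x^+=2.7653  v^+=3.4248  a^+=1.4941
step 6: x_pred=7.7950  r=-3.1750  x^+=5.8392  v^+=3.8160  a^+=0.7055
step 7: x_pred=10.7868  r=-6.7968  x^+=6.6000  v^+=1.7368  a^+=-0.9827
step 8: x_pred=7.9595  r=-10.8095  x^+=1.3008  v^+=-4.0324  a^+=-3.6675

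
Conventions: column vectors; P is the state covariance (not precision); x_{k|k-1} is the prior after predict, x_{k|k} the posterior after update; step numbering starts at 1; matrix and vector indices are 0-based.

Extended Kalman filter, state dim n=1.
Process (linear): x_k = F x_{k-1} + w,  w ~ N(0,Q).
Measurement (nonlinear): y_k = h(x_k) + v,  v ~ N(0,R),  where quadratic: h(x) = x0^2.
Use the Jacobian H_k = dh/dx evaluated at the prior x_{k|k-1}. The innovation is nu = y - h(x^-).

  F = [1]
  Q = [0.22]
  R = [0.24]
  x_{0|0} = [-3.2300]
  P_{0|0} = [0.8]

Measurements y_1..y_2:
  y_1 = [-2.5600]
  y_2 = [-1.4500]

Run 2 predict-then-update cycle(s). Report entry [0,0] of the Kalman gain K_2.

K[0,0] = -0.3458

step 1: x^-=[-3.2300]  P^-=[1.0200]  H_jac=[-6.4600]  S=[42.8062]  K=[-0.1539]  nu=[-12.9929]  x^+=[-1.2300]  P^+=[0.0057]
step 2: x^-=[-1.2300]  P^-=[0.2257]  H_jac=[-2.4600]  S=[1.6059]  K=[-0.3458]  nu=[-2.9629]  x^+=[-0.2056]  P^+=[0.0337]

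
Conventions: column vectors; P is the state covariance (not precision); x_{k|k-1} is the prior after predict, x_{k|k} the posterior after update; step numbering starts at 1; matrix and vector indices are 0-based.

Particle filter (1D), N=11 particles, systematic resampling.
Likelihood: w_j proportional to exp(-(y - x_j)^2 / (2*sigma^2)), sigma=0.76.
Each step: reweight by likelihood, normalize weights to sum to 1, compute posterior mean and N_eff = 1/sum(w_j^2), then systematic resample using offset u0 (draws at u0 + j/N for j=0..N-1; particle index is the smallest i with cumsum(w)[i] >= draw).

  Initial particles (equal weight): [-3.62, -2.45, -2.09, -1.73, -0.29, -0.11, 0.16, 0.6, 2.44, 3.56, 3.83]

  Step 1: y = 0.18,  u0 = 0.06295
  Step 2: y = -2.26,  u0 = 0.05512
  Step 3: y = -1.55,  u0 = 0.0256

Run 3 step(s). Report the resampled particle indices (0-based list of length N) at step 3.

resampled_idx = [0, 0, 1, 2, 3, 3, 4, 5, 6, 7, 9]

step 1: w=[0.0000, 0.0007, 0.0031, 0.0115, 0.2243, 0.2525, 0.2715, 0.2331, 0.0033, 0.0000, 0.0000]  mean=0.0703  Neff=4.1280  idx=[4, 4, 5, 5, 5, 6, 6, 6, 7, 7, 7]
step 2: w=[0.2384, 0.2384, 0.1255, 0.1255, 0.1255, 0.0431, 0.0431, 0.0431, 0.0058, 0.0058, 0.0058]  mean=-0.1486  Neff=6.0016  idx=[0, 0, 0, 1, 1, 2, 2, 3, 4, 5, 7]
step 3: w=[0.1211, 0.1211, 0.1211, 0.1211, 0.1211, 0.0795, 0.0795, 0.0795, 0.0795, 0.0381, 0.0381]  mean=-0.1985  Neff=9.8450  idx=[0, 0, 1, 2, 3, 3, 4, 5, 6, 7, 9]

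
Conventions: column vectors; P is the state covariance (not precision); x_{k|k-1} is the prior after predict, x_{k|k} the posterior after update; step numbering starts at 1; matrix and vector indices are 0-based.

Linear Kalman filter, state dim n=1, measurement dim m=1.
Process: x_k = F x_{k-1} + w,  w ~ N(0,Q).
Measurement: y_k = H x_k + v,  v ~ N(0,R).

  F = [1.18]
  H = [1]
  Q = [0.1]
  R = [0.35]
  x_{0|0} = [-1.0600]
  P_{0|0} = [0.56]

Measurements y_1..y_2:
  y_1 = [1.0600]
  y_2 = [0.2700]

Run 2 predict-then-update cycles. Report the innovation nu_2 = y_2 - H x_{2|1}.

innov = [-0.2047]

step 1: x^-=[-1.2508]  P^-=[0.8797]  S=[1.2297]  K=[0.7154]  nu=[2.3108]  x^+=[0.4023]  P^+=[0.2504]
step 2: x^-=[0.4747]  P^-=[0.4486]  S=[0.7986]  K=[0.5618]  nu=[-0.2047]  x^+=[0.3597]  P^+=[0.1966]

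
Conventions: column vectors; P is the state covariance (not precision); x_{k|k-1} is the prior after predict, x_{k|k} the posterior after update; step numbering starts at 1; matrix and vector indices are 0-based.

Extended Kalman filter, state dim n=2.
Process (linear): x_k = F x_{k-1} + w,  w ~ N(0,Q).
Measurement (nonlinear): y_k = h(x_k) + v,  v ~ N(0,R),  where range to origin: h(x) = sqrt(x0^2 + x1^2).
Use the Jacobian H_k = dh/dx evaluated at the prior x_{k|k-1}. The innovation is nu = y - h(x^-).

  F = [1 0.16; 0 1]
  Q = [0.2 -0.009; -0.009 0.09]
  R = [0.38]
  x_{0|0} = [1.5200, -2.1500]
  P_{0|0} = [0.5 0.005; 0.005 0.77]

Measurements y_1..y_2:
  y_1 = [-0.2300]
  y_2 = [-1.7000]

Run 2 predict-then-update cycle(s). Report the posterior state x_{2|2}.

step 1: x^-=[1.1760, -2.1500]  P^-=[0.7213 0.1192; 0.1192 0.8600]  H_jac=[0.4799 -0.8773]  S=[1.1077]  K=[0.2181; -0.6295]  nu=[-2.6806]  x^+=[0.5914, -0.4625]  P^+=[0.6686 0.2713; 0.2713 0.4210]
step 2: x^-=[0.5174, -0.4625]  P^-=[0.9662 0.3296; 0.3296 0.5110]  H_jac=[0.7455 -0.6665]  S=[0.8165]  K=[0.6132; -0.1161]  nu=[-2.3940]  x^+=[-0.9506, -0.1845]  P^+=[0.6592 0.3878; 0.3878 0.5000]

x_post = [-0.9506, -0.1845]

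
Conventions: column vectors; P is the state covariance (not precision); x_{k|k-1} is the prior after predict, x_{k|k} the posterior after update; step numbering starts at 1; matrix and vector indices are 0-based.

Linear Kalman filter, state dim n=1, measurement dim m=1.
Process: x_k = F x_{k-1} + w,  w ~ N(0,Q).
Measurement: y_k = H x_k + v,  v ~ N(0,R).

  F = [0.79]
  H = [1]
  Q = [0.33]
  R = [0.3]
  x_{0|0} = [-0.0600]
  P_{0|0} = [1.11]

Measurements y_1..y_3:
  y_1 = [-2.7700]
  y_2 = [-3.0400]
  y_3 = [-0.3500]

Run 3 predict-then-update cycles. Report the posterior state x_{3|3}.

step 1: x^-=[-0.0474]  P^-=[1.0228]  S=[1.3228]  K=[0.7732]  nu=[-2.7226]  x^+=[-2.1525]  P^+=[0.2320]
step 2: x^-=[-1.7005]  P^-=[0.4748]  S=[0.7748]  K=[0.6128]  nu=[-1.3395]  x^+=[-2.5213]  P^+=[0.1838]
step 3: x^-=[-1.9918]  P^-=[0.4447]  S=[0.7447]  K=[0.5972]  nu=[1.6418]  x^+=[-1.0114]  P^+=[0.1792]

x_post = [-1.0114]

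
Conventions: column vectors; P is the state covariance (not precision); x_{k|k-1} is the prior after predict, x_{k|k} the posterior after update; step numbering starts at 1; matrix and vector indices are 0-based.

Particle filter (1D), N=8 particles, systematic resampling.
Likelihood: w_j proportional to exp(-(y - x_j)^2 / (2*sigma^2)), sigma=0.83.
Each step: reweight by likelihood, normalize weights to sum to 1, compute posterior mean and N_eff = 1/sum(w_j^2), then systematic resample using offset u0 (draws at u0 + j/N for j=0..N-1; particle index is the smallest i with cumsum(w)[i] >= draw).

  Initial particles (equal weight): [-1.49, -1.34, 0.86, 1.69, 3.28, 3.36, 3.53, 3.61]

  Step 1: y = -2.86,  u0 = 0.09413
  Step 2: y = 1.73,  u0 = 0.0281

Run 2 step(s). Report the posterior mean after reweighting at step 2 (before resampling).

post_mean = -1.3903

step 1: w=[0.5780, 0.4219, 0.0001, 0.0000, 0.0000, 0.0000, 0.0000, 0.0000]  mean=-1.4265  Neff=1.9529  idx=[0, 0, 0, 0, 1, 1, 1, 1]
step 2: w=[0.0838, 0.0838, 0.0838, 0.0838, 0.1662, 0.1662, 0.1662, 0.1662]  mean=-1.3903  Neff=7.2160  idx=[0, 1, 3, 4, 5, 5, 6, 7]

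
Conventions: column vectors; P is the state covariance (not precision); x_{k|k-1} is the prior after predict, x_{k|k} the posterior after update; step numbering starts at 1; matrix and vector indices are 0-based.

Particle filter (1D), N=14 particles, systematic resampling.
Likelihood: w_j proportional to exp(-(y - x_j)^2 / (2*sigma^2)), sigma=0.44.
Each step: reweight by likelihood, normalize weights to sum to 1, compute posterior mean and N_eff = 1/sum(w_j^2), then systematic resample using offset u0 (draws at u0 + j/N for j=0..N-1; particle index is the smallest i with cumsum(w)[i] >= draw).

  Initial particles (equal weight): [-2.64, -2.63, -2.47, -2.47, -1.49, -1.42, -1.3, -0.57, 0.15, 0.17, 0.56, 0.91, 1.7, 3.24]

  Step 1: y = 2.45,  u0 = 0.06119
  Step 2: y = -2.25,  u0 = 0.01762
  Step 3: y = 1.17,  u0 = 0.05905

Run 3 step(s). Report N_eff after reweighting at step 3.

step 1: w=[0.0000, 0.0000, 0.0000, 0.0000, 0.0000, 0.0000, 0.0000, 0.0000, 0.0000, 0.0000, 0.0002, 0.0050, 0.5369, 0.4579]  mean=2.4009  Neff=2.0084  idx=[12, 12, 12, 12, 12, 12, 12, 13, 13, 13, 13, 13, 13, 13]
step 2: w=[0.1429, 0.1429, 0.1429, 0.1429, 0.1429, 0.1429, 0.1429, 0.0000, 0.0000, 0.0000, 0.0000, 0.0000, 0.0000, 0.0000]  mean=1.7000  Neff=7.0000  idx=[0, 0, 1, 1, 2, 2, 3, 3, 4, 4, 5, 5, 6, 6]
step 3: w=[0.0714, 0.0714, 0.0714, 0.0714, 0.0714, 0.0714, 0.0714, 0.0714, 0.0714, 0.0714, 0.0714, 0.0714, 0.0714, 0.0714]  mean=1.7000  Neff=14.0000  idx=[0, 1, 2, 3, 4, 5, 6, 7, 8, 9, 10, 11, 12, 13]

N_eff = 14.0000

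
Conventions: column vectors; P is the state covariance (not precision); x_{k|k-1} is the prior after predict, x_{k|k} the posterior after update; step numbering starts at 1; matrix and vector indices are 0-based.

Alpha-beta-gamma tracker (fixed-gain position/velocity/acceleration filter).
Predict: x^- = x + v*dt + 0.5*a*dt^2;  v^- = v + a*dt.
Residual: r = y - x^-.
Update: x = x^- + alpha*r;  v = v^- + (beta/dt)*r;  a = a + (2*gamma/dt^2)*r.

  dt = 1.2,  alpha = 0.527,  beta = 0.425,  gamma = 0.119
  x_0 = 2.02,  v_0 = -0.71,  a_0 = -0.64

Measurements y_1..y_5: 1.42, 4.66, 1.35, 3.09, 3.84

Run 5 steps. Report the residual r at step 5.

step 1: x_pred=0.7072  r=0.7128  x^+=1.0828  v^+=-1.2256  a^+=-0.5222
step 2: x_pred=-0.7638  r=5.4238  x^+=2.0945  v^+=0.0687  a^+=0.3742
step 3: x_pred=2.4465  r=-1.0965  x^+=1.8686  v^+=0.1295  a^+=0.1930
step 4: x_pred=2.1630  r=0.9270  x^+=2.6515  v^+=0.6894  a^+=0.3462
step 5: x_pred=3.7281  r=0.1119  x^+=3.7871  v^+=1.1445  a^+=0.3647

resid = 0.1119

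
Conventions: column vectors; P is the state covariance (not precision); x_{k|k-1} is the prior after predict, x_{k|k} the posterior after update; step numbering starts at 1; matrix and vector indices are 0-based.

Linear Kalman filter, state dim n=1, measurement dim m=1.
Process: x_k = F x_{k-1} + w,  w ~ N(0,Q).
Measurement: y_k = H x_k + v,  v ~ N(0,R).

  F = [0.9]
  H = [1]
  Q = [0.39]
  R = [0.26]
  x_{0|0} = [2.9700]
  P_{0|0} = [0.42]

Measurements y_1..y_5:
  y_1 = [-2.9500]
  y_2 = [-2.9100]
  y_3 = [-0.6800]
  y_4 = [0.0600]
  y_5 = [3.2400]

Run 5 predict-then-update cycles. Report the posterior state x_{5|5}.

step 1: x^-=[2.6730]  P^-=[0.7302]  S=[0.9902]  K=[0.7374]  nu=[-5.6230]  x^+=[-1.4736]  P^+=[0.1917]
step 2: x^-=[-1.3262]  P^-=[0.5453]  S=[0.8053]  K=[0.6771]  nu=[-1.5838]  x^+=[-2.3987]  P^+=[0.1761]
step 3: x^-=[-2.1588]  P^-=[0.5326]  S=[0.7926]  K=[0.6720]  nu=[1.4788]  x^+=[-1.1651]  P^+=[0.1747]
step 4: x^-=[-1.0486]  P^-=[0.5315]  S=[0.7915]  K=[0.6715]  nu=[1.1086]  x^+=[-0.3042]  P^+=[0.1746]
step 5: x^-=[-0.2737]  P^-=[0.5314]  S=[0.7914]  K=[0.6715]  nu=[3.5137]  x^+=[2.0857]  P^+=[0.1746]

x_post = [2.0857]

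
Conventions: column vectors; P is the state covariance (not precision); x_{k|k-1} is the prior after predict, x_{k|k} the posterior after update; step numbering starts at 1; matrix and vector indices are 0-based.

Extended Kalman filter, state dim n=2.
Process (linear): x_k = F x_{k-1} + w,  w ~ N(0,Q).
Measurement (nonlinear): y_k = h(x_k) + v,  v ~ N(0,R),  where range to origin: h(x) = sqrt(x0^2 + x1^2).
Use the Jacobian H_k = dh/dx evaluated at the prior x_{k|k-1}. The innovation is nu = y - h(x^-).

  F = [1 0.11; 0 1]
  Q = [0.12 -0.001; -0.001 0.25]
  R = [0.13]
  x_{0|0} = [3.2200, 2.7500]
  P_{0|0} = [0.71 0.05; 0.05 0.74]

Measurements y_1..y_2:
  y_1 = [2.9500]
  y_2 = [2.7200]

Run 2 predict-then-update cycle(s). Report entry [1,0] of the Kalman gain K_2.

K[1,0] = 0.5239

step 1: x^-=[3.5225, 2.7500]  P^-=[0.8500 0.1304; 0.1304 0.9900]  H_jac=[0.7882 0.6154]  S=[1.1595]  K=[0.6470; 0.6141]  nu=[-1.5188]  x^+=[2.5398, 1.8173]  P^+=[0.3646 -0.3303; -0.3303 0.5528]
step 2: x^-=[2.7397, 1.8173]  P^-=[0.4186 -0.2705; -0.2705 0.8028]  H_jac=[0.8333 0.5528]  S=[0.4168]  K=[0.4782; 0.5239]  nu=[-0.5676]  x^+=[2.4683, 1.5199]  P^+=[0.3233 -0.3749; -0.3749 0.6884]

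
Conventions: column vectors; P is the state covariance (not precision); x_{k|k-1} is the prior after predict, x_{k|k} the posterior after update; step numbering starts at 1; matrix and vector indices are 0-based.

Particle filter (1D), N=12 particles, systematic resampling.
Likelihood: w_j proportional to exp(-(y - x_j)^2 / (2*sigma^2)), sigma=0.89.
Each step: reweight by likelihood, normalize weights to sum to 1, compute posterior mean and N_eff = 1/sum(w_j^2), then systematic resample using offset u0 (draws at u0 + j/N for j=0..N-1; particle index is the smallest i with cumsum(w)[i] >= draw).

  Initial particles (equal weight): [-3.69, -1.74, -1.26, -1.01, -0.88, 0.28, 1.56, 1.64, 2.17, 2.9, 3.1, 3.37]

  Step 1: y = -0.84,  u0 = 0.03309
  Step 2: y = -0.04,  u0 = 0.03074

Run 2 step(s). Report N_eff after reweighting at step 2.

step 1: w=[0.0015, 0.1505, 0.2245, 0.2464, 0.2507, 0.1137, 0.0066, 0.0052, 0.0008, 0.0000, 0.0000, 0.0000]  mean=-0.9672  Neff=4.7701  idx=[1, 1, 2, 2, 2, 3, 3, 3, 4, 4, 4, 5]
step 2: w=[0.0268, 0.0268, 0.0650, 0.0650, 0.0650, 0.0919, 0.0919, 0.0919, 0.1066, 0.1066, 0.1066, 0.1560]  mean=-0.8552  Neff=10.2213  idx=[1, 2, 4, 5, 6, 7, 8, 8, 9, 10, 11, 11]

N_eff = 10.2213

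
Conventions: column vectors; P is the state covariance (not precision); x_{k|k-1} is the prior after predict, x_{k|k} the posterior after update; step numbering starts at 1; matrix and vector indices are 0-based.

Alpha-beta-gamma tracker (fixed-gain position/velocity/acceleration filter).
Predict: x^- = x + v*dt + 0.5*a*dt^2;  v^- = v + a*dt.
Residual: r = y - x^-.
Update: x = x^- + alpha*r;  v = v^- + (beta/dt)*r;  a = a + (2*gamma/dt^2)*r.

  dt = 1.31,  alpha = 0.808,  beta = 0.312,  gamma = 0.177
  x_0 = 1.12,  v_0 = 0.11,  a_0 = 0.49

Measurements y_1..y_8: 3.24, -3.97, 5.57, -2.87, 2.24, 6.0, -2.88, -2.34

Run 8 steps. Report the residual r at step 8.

resid = -0.3907

step 1: x_pred=1.6845  r=1.5555  x^+=2.9414  v^+=1.1224  a^+=0.8109
step 2: x_pred=5.1074  r=-9.0774  x^+=-2.2271  v^+=0.0226  a^+=-1.0616
step 3: x_pred=-3.1084  r=8.6784  x^+=3.9037  v^+=0.6988  a^+=0.7286
step 4: x_pred=5.4443  r=-8.3143  x^+=-1.2736  v^+=-0.3270  a^+=-0.9865
step 5: x_pred=-2.5485  r=4.7885  x^+=1.3206  v^+=-0.4789  a^+=0.0012
step 6: x_pred=0.6943  r=5.3057  x^+=4.9813  v^+=0.7864  a^+=1.0957
step 7: x_pred=6.9516  r=-9.8316  x^+=-0.9923  v^+=-0.1198  a^+=-0.9324
step 8: x_pred=-1.9493  r=-0.3907  x^+=-2.2650  v^+=-1.4343  a^+=-1.0130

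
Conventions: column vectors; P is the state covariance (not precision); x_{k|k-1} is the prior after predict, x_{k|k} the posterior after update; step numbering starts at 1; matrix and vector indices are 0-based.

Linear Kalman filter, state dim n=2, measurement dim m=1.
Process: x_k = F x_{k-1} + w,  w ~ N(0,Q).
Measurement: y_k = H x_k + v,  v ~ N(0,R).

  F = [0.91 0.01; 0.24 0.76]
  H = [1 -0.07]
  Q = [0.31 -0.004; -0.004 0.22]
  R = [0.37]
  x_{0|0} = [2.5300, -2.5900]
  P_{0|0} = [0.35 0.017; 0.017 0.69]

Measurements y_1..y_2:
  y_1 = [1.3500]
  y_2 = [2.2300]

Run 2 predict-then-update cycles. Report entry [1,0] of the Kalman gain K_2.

step 1: x^-=[2.2764, -1.3612]  P^-=[0.6002 0.0895; 0.0895 0.6449]  S=[0.9608]  K=[0.6182; 0.0461]  nu=[-1.0217]  x^+=[1.6448, -1.4083]  P^+=[0.2331 0.0621; 0.0621 0.6429]
step 2: x^-=[1.4827, -0.6756]  P^-=[0.5042 0.0949; 0.0949 0.6274]  S=[0.8640]  K=[0.5759; 0.0590]  nu=[0.7000]  x^+=[1.8858, -0.6343]  P^+=[0.2177 0.0655; 0.0655 0.6244]

K[1,0] = 0.0590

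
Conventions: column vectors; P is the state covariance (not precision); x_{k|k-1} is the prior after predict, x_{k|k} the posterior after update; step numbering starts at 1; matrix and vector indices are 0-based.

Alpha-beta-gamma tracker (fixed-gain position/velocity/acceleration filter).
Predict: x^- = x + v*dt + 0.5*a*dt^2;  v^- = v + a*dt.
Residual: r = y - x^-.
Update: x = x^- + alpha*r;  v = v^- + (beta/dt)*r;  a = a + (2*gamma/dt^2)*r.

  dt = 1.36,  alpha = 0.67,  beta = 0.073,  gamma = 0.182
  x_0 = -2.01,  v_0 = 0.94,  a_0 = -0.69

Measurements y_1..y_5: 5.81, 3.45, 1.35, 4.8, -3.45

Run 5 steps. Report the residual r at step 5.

step 1: x_pred=-1.3697  r=7.1797  x^+=3.4407  v^+=0.3870  a^+=0.7230
step 2: x_pred=4.6356  r=-1.1856  x^+=3.8412  v^+=1.3066  a^+=0.4896
step 3: x_pred=6.0710  r=-4.7210  x^+=2.9079  v^+=1.7191  a^+=-0.4394
step 4: x_pred=4.8395  r=-0.0395  x^+=4.8130  v^+=1.1193  a^+=-0.4472
step 5: x_pred=5.9217  r=-9.3717  x^+=-0.3573  v^+=0.0081  a^+=-2.2916

resid = -9.3717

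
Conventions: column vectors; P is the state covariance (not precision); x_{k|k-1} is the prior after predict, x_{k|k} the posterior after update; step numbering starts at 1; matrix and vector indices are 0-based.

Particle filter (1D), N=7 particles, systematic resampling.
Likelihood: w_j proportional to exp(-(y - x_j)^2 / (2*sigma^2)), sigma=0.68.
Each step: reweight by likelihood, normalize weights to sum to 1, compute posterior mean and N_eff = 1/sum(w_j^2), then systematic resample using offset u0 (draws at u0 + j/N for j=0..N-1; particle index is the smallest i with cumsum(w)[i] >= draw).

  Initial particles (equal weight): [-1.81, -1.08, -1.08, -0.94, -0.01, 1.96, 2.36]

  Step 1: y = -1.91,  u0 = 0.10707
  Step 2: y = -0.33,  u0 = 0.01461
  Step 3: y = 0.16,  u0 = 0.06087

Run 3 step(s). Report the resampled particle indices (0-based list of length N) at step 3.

resampled_idx = [1, 2, 3, 4, 5, 5, 6]

step 1: w=[0.4263, 0.2046, 0.2046, 0.1558, 0.0087, 0.0000, 0.0000]  mean=-1.3601  Neff=3.4505  idx=[0, 0, 0, 1, 2, 2, 3]
step 2: w=[0.0363, 0.0363, 0.0363, 0.2108, 0.2108, 0.2108, 0.2589]  mean=-1.1231  Neff=4.8956  idx=[0, 3, 3, 4, 5, 5, 6]
step 3: w=[0.0122, 0.1537, 0.1537, 0.1537, 0.1537, 0.1537, 0.2191]  mean=-1.0582  Neff=6.0120  idx=[1, 2, 3, 4, 5, 5, 6]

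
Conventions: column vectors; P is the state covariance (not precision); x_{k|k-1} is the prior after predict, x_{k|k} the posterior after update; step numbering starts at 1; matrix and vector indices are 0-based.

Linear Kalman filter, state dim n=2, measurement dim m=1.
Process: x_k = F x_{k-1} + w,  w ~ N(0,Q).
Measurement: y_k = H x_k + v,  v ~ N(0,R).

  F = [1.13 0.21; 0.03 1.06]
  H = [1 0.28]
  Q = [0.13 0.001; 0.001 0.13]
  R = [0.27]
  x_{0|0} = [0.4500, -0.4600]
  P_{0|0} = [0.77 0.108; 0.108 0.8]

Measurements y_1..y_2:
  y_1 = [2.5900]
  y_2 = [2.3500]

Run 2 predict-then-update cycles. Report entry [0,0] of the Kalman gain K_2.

step 1: x^-=[0.4119, -0.4741]  P^-=[1.1997 0.3352; 0.3352 1.0364]  S=[1.7387]  K=[0.7440; 0.3597]  nu=[2.3108]  x^+=[2.1312, 0.3571]  P^+=[0.2373 -0.1301; -0.1301 0.8115]
step 2: x^-=[2.4832, 0.4425]  P^-=[0.4071 0.0330; 0.0330 1.0337]  S=[0.7766]  K=[0.5361; 0.4152]  nu=[-0.2571]  x^+=[2.3454, 0.3357]  P^+=[0.1839 -0.1398; -0.1398 0.8998]

K[0,0] = 0.5361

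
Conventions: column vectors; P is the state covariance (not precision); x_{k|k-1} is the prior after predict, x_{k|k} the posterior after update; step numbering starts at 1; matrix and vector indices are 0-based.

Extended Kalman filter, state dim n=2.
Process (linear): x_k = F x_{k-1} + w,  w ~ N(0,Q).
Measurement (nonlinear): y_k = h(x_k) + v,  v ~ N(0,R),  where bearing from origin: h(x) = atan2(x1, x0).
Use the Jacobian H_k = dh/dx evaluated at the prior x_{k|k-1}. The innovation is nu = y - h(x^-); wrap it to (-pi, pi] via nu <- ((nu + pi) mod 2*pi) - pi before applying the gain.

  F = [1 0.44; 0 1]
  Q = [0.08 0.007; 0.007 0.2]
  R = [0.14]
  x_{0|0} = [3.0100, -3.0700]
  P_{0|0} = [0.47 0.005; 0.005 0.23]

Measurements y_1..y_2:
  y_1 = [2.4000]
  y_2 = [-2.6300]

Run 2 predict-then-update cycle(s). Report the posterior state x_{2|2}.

x_post = [-2.9363, -4.2532]

step 1: x^-=[1.6592, -3.0700]  P^-=[0.5989 0.1132; 0.1132 0.4300]  H_jac=[0.2521 0.1362]  S=[0.1938]  K=[0.8586; 0.4495]  nu=[-2.8079]  x^+=[-0.7516, -4.3322]  P^+=[0.4561 0.0384; 0.0384 0.3908]
step 2: x^-=[-2.6577, -4.3322]  P^-=[0.6455 0.2174; 0.2174 0.5908]  H_jac=[0.1677 -0.1029]  S=[0.1569]  K=[0.5474; -0.1551]  nu=[-0.5089]  x^+=[-2.9363, -4.2532]  P^+=[0.5985 0.2307; 0.2307 0.5871]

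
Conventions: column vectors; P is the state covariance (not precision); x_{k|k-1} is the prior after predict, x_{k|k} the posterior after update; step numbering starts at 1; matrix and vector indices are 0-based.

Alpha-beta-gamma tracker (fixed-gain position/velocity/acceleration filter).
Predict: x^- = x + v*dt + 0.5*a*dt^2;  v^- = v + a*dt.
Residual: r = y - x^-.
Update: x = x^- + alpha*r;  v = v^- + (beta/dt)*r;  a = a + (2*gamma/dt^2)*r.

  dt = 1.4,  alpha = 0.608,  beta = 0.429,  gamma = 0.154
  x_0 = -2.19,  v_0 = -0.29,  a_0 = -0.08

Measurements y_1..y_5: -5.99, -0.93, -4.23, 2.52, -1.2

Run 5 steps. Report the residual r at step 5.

resid = -5.7123

step 1: x_pred=-2.6744  r=-3.3156  x^+=-4.6903  v^+=-1.4180  a^+=-0.6010
step 2: x_pred=-7.2645  r=6.3345  x^+=-3.4131  v^+=-0.3184  a^+=0.3944
step 3: x_pred=-3.4723  r=-0.7577  x^+=-3.9330  v^+=0.0016  a^+=0.2753
step 4: x_pred=-3.6609  r=6.1809  x^+=0.0971  v^+=2.2811  a^+=1.2466
step 5: x_pred=4.5123  r=-5.7123  x^+=1.0392  v^+=2.2759  a^+=0.3490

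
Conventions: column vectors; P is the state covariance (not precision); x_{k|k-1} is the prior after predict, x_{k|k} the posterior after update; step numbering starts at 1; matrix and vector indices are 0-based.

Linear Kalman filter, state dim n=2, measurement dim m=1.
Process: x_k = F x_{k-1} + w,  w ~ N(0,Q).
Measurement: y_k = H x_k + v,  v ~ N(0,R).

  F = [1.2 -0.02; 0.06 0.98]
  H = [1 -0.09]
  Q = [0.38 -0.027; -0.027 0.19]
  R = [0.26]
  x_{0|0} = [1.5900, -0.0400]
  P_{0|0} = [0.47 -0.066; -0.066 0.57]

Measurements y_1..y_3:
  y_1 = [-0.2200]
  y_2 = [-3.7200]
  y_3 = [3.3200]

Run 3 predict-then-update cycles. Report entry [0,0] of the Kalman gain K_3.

step 1: x^-=[1.9088, 0.0562]  P^-=[1.0602 -0.0819; -0.0819 0.7314]  S=[1.3409]  K=[0.7962; -0.1101]  nu=[-2.1237]  x^+=[0.2179, 0.2901]  P^+=[0.2102 0.0357; 0.0357 0.7151]
step 2: x^-=[0.2557, 0.2974]  P^-=[0.6813 0.0161; 0.0161 0.8817]  S=[0.9455]  K=[0.7190; -0.0669]  nu=[-3.9489]  x^+=[-2.5836, 0.5616]  P^+=[0.1925 0.0616; 0.0616 0.8775]
step 3: x^-=[-3.1115, 0.3954]  P^-=[0.6546 0.0420; 0.0420 1.0407]  S=[0.9154]  K=[0.7109; -0.0564]  nu=[6.4671]  x^+=[1.4860, 0.0304]  P^+=[0.1919 0.0787; 0.0787 1.0378]

K[0,0] = 0.7109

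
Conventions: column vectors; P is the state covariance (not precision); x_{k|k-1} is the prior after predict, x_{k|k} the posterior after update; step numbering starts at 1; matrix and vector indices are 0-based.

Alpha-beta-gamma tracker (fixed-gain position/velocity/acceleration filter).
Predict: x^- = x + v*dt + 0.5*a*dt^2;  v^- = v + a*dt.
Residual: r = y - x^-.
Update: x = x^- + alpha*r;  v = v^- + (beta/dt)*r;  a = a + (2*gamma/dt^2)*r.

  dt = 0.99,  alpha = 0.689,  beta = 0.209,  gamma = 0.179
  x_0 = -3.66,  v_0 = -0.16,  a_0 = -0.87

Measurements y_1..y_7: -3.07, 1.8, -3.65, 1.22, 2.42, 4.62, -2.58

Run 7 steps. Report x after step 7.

step 1: x_pred=-4.2447  r=1.1747  x^+=-3.4353  v^+=-0.7733  a^+=-0.4409
step 2: x_pred=-4.4170  r=6.2170  x^+=-0.1335  v^+=0.1027  a^+=1.8300
step 3: x_pred=0.8649  r=-4.5149  x^+=-2.2459  v^+=0.9612  a^+=0.1808
step 4: x_pred=-1.2057  r=2.4257  x^+=0.4656  v^+=1.6523  a^+=1.0668
step 5: x_pred=2.6241  r=-0.2041  x^+=2.4835  v^+=2.6653  a^+=0.9922
step 6: x_pred=5.6084  r=-0.9884  x^+=4.9274  v^+=3.4390  a^+=0.6312
step 7: x_pred=8.6413  r=-11.2213  x^+=0.9098  v^+=1.6949  a^+=-3.4676

x_post = 0.9098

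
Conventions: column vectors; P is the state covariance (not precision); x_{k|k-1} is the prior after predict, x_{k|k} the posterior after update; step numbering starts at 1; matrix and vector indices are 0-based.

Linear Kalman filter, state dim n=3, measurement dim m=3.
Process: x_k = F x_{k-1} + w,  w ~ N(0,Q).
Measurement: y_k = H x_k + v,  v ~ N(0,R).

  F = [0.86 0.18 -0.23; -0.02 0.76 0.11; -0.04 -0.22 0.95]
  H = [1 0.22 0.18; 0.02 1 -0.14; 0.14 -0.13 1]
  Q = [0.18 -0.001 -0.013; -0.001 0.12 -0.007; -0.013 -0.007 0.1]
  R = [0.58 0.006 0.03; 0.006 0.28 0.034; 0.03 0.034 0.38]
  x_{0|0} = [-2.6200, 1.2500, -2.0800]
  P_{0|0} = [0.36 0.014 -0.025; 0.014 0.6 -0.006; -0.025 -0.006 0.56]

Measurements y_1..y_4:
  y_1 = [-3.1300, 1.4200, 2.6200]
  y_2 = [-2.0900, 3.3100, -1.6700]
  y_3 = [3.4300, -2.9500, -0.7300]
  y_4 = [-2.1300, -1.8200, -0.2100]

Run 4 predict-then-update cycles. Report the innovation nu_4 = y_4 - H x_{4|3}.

step 1: x^-=[-1.5498, 0.7736, -2.1462]  P^-=[0.5100 0.0683 -0.1962; 0.0683 0.4722 -0.0525; -0.1962 -0.0525 0.6397]  S=[1.0889 0.1915 -0.0152; 0.1915 0.7834 -0.1596; -0.0152 -0.1596 0.9939]  K=[0.4480 -0.0003 -0.1277; 0.0435 0.6016 -0.0076; -0.0687 -0.0443 0.6147]  nu=[-1.3641, 0.3769, 5.0837]  x^+=[-2.8103, 0.9021, 1.0557]  P^+=[0.2736 -0.0178 -0.0757; -0.0178 0.1750 0.0441; -0.0757 0.0441 0.2463]
step 2: x^-=[-2.4973, 0.8579, 0.9169]  P^-=[0.4218 -0.0139 -0.1325; -0.0139 0.2324 0.0227; -0.1325 0.0227 0.3182]  S=[0.9714 0.0650 0.0097; 0.0650 0.5126 -0.0184; 0.0097 -0.0184 0.6680]  K=[0.4098 -0.0306 -0.1140; 0.0128 0.4449 -0.0021; -0.0752 -0.0223 0.4447]  nu=[0.0535, 2.6304, -2.1257]  x^+=[-2.3135, 2.0333, -0.0911]  P^+=[0.2522 -0.0249 -0.0706; -0.0249 0.1300 0.0351; -0.0706 0.0351 0.1804]
step 3: x^-=[-1.6027, 1.5816, -0.4413]  P^-=[0.3976 -0.0208 -0.1119; -0.0208 0.2043 0.0171; -0.1119 0.0171 0.2598]  S=[0.9479 0.0493 0.0173; 0.0493 0.4846 -0.0133; 0.0173 -0.0133 0.6160]  K=[0.3972 -0.0372 -0.0989; 0.0074 0.4148 -0.0113; -0.0706 -0.0264 0.3941]  nu=[4.7642, -4.5613, 0.1413]  x^+=[0.4454, -0.2767, -0.6017]  P^+=[0.2443 -0.0253 -0.0644; -0.0253 0.1204 0.0292; -0.0644 0.0292 0.1596]
step 4: x^-=[0.4716, -0.2854, -0.5285]  P^-=[0.3883 -0.0201 -0.1028; -0.0201 0.1975 0.0123; -0.1028 0.0123 0.2425]  S=[0.9408 0.0467 0.0214; 0.0467 0.4787 -0.0148; 0.0214 -0.0148 0.6022]  K=[0.3922 -0.0369 -0.0909; 0.0073 0.4069 -0.0171; -0.0670 -0.0313 0.3777]  nu=[-2.4437, -1.6180, 0.2154]  x^+=[-0.4468, -0.9653, -0.2327]  P^+=[0.2409 -0.0244 -0.0609; -0.0244 0.1175 0.0262; -0.0609 0.0262 0.1524]

innov = [-2.4437, -1.6180, 0.2154]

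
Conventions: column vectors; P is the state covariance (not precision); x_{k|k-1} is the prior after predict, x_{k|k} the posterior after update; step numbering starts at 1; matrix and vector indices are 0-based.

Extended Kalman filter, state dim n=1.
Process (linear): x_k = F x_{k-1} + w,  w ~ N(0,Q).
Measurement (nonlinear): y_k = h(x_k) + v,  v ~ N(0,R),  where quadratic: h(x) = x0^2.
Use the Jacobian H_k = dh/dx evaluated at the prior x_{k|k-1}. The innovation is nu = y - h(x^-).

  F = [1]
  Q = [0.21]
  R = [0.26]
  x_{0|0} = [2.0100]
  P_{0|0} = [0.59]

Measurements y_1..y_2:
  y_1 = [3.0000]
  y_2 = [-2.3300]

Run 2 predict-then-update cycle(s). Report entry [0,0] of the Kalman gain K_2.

step 1: x^-=[2.0100]  P^-=[0.8000]  H_jac=[4.0200]  S=[13.1883]  K=[0.2439]  nu=[-1.0401]  x^+=[1.7564]  P^+=[0.0158]
step 2: x^-=[1.7564]  P^-=[0.2258]  H_jac=[3.5127]  S=[3.0459]  K=[0.2604]  nu=[-5.4148]  x^+=[0.3465]  P^+=[0.0193]

K[0,0] = 0.2604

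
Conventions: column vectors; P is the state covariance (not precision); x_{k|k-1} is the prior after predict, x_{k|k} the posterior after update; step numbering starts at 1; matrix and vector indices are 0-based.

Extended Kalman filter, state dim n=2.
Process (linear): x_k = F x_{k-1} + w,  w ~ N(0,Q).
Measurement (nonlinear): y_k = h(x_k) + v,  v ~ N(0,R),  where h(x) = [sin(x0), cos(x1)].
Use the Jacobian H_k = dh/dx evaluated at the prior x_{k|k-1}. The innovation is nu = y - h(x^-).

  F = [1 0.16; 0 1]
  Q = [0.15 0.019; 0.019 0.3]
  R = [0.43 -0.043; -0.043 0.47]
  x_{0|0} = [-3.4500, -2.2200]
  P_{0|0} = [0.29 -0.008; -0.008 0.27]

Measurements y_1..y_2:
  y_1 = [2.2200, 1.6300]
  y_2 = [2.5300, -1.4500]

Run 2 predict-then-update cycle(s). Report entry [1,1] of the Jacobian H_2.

step 1: x^-=[-3.8052, -2.2200]  P^-=[0.4444 0.0542; 0.0542 0.5700]  H_jac=[-0.7878 0.0000; 0.0000 0.7966]  S=[0.7058 -0.0770; -0.0770 0.8317]  K=[-0.4953 0.0060; -0.0009 0.5459]  nu=[1.6040, 2.2346]  x^+=[-4.5862, -1.0018]  P^+=[0.2707 0.0303; 0.0303 0.3221]
step 2: x^-=[-4.7465, -1.0018]  P^-=[0.4386 0.1008; 0.1008 0.6221]  H_jac=[0.0341 0.0000; 0.0000 0.8424]  S=[0.4305 -0.0401; -0.0401 0.9115]  K=[0.0436 0.0951; 0.0618 0.5777]  nu=[1.5306, -1.9888]  x^+=[-4.8689, -2.0561]  P^+=[0.4299 0.0508; 0.0508 0.3191]

H_jac[1,1] = 0.8424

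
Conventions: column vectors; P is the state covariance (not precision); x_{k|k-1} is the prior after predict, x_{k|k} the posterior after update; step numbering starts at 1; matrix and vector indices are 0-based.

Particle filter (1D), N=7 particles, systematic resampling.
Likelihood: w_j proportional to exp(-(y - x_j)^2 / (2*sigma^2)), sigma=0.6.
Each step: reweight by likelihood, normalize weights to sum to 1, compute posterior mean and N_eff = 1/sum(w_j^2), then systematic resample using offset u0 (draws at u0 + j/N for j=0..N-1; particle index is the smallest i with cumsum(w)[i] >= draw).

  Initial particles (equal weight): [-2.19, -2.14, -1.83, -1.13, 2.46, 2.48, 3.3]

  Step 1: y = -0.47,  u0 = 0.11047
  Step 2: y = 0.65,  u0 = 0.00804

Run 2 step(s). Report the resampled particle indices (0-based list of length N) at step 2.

resampled_idx = [1, 1, 2, 3, 4, 5, 6]

step 1: w=[0.0249, 0.0315, 0.1161, 0.8275, 0.0000, 0.0000, 0.0000]  mean=-1.2694  Neff=1.4289  idx=[2, 3, 3, 3, 3, 3, 3]
step 2: w=[0.0026, 0.1662, 0.1662, 0.1662, 0.1662, 0.1662, 0.1662]  mean=-1.1318  Neff=6.0316  idx=[1, 1, 2, 3, 4, 5, 6]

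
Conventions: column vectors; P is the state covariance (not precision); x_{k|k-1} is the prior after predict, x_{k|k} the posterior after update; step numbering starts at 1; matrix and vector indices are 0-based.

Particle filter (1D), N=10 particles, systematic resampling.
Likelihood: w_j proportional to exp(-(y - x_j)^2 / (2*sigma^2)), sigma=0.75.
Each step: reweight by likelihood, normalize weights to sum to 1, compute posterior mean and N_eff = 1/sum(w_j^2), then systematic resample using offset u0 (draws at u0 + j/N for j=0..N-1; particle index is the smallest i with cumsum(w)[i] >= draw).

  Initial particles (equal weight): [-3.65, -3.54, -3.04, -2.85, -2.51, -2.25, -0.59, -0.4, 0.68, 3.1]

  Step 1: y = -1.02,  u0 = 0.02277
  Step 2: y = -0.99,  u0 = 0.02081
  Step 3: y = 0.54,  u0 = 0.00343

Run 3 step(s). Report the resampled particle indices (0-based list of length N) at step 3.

step 1: w=[0.0010, 0.0017, 0.0126, 0.0241, 0.0656, 0.1230, 0.4005, 0.3354, 0.0362, 0.0000]  mean=-0.9036  Neff=3.3968  idx=[3, 5, 5, 6, 6, 6, 6, 7, 7, 7]
step 2: w=[0.0074, 0.0393, 0.0393, 0.1398, 0.1398, 0.1398, 0.1398, 0.1183, 0.1183, 0.1183]  mean=-0.6699  Neff=8.1122  idx=[1, 3, 3, 4, 5, 6, 6, 7, 8, 9]
step 3: w=[0.0003, 0.0975, 0.0975, 0.0975, 0.0975, 0.0975, 0.0975, 0.1383, 0.1383, 0.1383]  mean=-0.5117  Neff=8.7433  idx=[1, 2, 3, 4, 5, 6, 7, 7, 8, 9]

resampled_idx = [1, 2, 3, 4, 5, 6, 7, 7, 8, 9]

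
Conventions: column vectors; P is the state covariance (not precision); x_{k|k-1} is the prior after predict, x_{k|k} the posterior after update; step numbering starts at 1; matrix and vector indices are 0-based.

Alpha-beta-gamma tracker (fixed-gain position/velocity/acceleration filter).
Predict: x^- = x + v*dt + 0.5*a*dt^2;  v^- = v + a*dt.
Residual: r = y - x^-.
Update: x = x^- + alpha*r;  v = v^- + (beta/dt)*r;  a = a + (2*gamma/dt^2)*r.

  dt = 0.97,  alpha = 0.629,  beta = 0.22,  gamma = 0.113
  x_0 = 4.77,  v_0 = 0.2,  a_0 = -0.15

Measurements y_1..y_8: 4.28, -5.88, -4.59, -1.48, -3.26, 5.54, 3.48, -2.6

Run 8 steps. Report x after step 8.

x_post = 2.6269

step 1: x_pred=4.8934  r=-0.6134  x^+=4.5076  v^+=-0.0846  a^+=-0.2973
step 2: x_pred=4.2856  r=-10.1656  x^+=-2.1086  v^+=-2.6787  a^+=-2.7391
step 3: x_pred=-5.9955  r=1.4055  x^+=-5.1114  v^+=-5.0168  a^+=-2.4015
step 4: x_pred=-11.1075  r=9.6275  x^+=-5.0518  v^+=-5.1627  a^+=-0.0890
step 5: x_pred=-10.1015  r=6.8415  x^+=-5.7982  v^+=-3.6974  a^+=1.5543
step 6: x_pred=-8.6534  r=14.1934  x^+=0.2742  v^+=1.0294  a^+=4.9635
step 7: x_pred=3.6079  r=-0.1279  x^+=3.5274  v^+=5.8150  a^+=4.9328
step 8: x_pred=11.4886  r=-14.0886  x^+=2.6269  v^+=7.4044  a^+=1.5487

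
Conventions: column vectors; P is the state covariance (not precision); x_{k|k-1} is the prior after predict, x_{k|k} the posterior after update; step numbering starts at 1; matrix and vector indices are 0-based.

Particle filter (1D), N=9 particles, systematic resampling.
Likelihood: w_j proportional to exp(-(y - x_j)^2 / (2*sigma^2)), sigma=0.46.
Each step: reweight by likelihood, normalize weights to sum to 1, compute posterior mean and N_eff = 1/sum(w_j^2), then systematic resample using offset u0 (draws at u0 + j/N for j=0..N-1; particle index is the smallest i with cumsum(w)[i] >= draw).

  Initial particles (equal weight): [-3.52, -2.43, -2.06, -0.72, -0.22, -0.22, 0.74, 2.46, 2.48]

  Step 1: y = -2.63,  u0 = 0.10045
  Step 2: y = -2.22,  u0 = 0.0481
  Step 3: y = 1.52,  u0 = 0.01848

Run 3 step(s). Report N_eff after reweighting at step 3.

step 1: w=[0.1007, 0.5955, 0.3037, 0.0001, 0.0000, 0.0000, 0.0000, 0.0000, 0.0000]  mean=-2.4272  Neff=2.1884  idx=[0, 1, 1, 1, 1, 1, 2, 2, 2]
step 2: w=[0.0025, 0.1226, 0.1226, 0.1226, 0.1226, 0.1226, 0.1281, 0.1281, 0.1281]  mean=-2.2905  Neff=8.0363  idx=[1, 2, 3, 4, 4, 5, 6, 7, 8]
step 3: w=[0.0005, 0.0005, 0.0005, 0.0005, 0.0005, 0.0005, 0.3324, 0.3324, 0.3324]  mean=-2.0610  Neff=3.0166  idx=[6, 6, 6, 7, 7, 7, 8, 8, 8]

N_eff = 3.0166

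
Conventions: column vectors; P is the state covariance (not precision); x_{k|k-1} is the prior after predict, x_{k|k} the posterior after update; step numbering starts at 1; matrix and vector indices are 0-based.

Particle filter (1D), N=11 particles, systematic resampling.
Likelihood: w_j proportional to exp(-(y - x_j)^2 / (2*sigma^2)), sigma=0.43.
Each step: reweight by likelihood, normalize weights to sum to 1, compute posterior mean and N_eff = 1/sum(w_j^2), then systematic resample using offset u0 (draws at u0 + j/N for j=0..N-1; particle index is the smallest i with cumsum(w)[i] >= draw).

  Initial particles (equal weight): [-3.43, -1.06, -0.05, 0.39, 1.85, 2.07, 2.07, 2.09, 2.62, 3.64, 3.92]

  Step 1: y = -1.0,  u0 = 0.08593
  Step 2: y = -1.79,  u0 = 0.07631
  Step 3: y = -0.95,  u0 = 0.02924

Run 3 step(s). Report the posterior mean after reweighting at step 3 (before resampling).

step 1: w=[0.0000, 0.9146, 0.0805, 0.0050, 0.0000, 0.0000, 0.0000, 0.0000, 0.0000, 0.0000, 0.0000]  mean=-0.9715  Neff=1.1863  idx=[1, 1, 1, 1, 1, 1, 1, 1, 1, 1, 2]
step 2: w=[0.1000, 0.1000, 0.1000, 0.1000, 0.1000, 0.1000, 0.1000, 0.1000, 0.1000, 0.1000, 0.0001]  mean=-1.0599  Neff=10.0023  idx=[0, 1, 2, 3, 4, 5, 6, 7, 8, 8, 9]
step 3: w=[0.0909, 0.0909, 0.0909, 0.0909, 0.0909, 0.0909, 0.0909, 0.0909, 0.0909, 0.0909, 0.0909]  mean=-1.0600  Neff=11.0000  idx=[0, 1, 2, 3, 4, 5, 6, 7, 8, 9, 10]

post_mean = -1.0600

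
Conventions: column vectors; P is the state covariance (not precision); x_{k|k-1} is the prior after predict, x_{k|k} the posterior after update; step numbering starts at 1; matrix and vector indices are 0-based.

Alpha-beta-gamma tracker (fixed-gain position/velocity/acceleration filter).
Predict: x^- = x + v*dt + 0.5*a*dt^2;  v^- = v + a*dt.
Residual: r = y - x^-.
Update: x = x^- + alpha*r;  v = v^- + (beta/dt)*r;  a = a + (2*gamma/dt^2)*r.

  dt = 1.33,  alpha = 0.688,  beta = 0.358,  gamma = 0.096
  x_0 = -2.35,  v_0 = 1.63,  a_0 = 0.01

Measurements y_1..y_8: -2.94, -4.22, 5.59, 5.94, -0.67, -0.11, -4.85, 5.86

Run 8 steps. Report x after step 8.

step 1: x_pred=-0.1733  r=-2.7667  x^+=-2.0768  v^+=0.8986  a^+=-0.2903
step 2: x_pred=-1.1384  r=-3.0816  x^+=-3.2586  v^+=-0.3170  a^+=-0.6248
step 3: x_pred=-4.2328  r=9.8228  x^+=2.5253  v^+=1.4960  a^+=0.4414
step 4: x_pred=4.9054  r=1.0346  x^+=5.6172  v^+=2.3616  a^+=0.5537
step 5: x_pred=9.2478  r=-9.9178  x^+=2.4244  v^+=0.4284  a^+=-0.5228
step 6: x_pred=2.5317  r=-2.6417  x^+=0.7142  v^+=-0.9780  a^+=-0.8095
step 7: x_pred=-1.3026  r=-3.5474  x^+=-3.7432  v^+=-3.0096  a^+=-1.1946
step 8: x_pred=-8.8025  r=14.6625  x^+=1.2853  v^+=-0.6517  a^+=0.3969

x_post = 1.2853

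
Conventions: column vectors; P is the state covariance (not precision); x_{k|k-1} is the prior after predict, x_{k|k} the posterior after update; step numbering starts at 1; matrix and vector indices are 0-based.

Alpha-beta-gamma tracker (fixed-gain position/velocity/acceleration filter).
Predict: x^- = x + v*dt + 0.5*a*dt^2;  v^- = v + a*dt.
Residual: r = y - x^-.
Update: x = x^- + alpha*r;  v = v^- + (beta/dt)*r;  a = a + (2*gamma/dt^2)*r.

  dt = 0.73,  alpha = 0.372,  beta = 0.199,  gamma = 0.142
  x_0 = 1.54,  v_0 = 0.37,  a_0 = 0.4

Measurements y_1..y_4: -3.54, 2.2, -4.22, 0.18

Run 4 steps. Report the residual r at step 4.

step 1: x_pred=1.9167  r=-5.4567  x^+=-0.1132  v^+=-0.8255  a^+=-2.5080
step 2: x_pred=-1.3841  r=3.5841  x^+=-0.0508  v^+=-1.6793  a^+=-0.5980
step 3: x_pred=-1.4361  r=-2.7839  x^+=-2.4717  v^+=-2.8748  a^+=-2.0816
step 4: x_pred=-5.1249  r=5.3049  x^+=-3.1515  v^+=-2.9482  a^+=0.7455

resid = 5.3049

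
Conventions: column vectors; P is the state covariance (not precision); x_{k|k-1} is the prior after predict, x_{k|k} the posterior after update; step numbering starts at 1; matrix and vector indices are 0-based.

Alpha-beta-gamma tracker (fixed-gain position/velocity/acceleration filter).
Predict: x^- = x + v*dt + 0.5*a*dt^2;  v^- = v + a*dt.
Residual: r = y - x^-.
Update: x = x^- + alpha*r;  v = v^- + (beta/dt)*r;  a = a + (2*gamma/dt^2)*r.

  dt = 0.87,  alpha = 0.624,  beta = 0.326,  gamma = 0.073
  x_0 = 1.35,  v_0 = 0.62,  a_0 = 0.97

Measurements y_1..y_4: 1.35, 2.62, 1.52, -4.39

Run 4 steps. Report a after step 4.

step 1: x_pred=2.2565  r=-0.9065  x^+=1.6908  v^+=1.1242  a^+=0.7951
step 2: x_pred=2.9698  r=-0.3498  x^+=2.7515  v^+=1.6849  a^+=0.7277
step 3: x_pred=4.4928  r=-2.9728  x^+=2.6378  v^+=1.2040  a^+=0.1542
step 4: x_pred=3.7436  r=-8.1336  x^+=-1.3317  v^+=-1.7096  a^+=-1.4147

a_post = -1.4147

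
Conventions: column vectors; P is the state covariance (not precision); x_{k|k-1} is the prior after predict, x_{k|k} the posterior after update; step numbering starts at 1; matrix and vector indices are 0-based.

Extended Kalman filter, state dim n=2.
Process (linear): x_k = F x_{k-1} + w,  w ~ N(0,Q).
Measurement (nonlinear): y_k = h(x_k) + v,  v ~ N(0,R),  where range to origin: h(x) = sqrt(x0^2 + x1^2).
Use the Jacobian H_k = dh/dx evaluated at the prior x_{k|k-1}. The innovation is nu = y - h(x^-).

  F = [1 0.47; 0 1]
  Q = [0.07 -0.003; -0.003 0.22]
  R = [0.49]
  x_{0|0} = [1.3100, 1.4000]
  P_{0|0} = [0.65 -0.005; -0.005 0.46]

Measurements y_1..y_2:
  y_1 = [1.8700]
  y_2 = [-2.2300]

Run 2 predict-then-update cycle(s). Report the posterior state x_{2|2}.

x_post = [0.1958, -0.6351]

step 1: x^-=[1.9680, 1.4000]  P^-=[0.8169 0.2082; 0.2082 0.6800]  H_jac=[0.8149 0.5797]  S=[1.4576]  K=[0.5395; 0.3868]  nu=[-0.5452]  x^+=[1.6739, 1.1891]  P^+=[0.3927 -0.0960; -0.0960 0.4619]
step 2: x^-=[2.2328, 1.1891]  P^-=[0.4745 0.1181; 0.1181 0.6819]  H_jac=[0.8826 0.4701]  S=[1.1083]  K=[0.4280; 0.3833]  nu=[-4.7597]  x^+=[0.1958, -0.6351]  P^+=[0.2715 -0.0637; -0.0637 0.5191]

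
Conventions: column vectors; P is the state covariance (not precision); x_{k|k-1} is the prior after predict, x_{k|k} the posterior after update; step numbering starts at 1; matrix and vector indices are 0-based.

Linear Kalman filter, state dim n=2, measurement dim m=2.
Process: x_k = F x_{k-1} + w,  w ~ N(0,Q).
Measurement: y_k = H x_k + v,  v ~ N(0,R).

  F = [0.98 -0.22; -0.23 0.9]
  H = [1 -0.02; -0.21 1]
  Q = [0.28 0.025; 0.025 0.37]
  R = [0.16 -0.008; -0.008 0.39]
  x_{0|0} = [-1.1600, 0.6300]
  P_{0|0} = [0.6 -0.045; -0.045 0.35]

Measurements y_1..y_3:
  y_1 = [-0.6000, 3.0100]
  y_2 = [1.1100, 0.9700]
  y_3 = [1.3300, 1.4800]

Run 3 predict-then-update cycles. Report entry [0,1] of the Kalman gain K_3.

K[0,1] = -0.0225

step 1: x^-=[-1.2754, 0.8338]  P^-=[0.8926 -0.2215; -0.2215 0.7039]  S=[1.0617 -0.4320; -0.4320 1.2263]  K=[0.8278 -0.0419; 0.0316 0.6231]  nu=[0.6921, 1.9084]  x^+=[-0.7824, 2.0447]  P^+=[0.1329 0.0049; 0.0049 0.2438]
step 2: x^-=[-1.2166, 2.0202]  P^-=[0.4173 -0.0486; -0.0486 0.5724]  S=[0.5795 -0.1559; -0.1559 1.0013]  K=[0.7152 -0.0247; 0.0552 0.5905]  nu=[2.3670, -1.3057]  x^+=[0.5085, 1.3799]  P^+=[0.1148 0.0087; 0.0087 0.2317]
step 3: x^-=[0.1947, 1.1249]  P^-=[0.3977 -0.0386; -0.0386 0.5601]  S=[0.5595 -0.1415; -0.1415 0.9839]  K=[0.7065 -0.0225; 0.0592 0.5861]  nu=[1.1578, 0.3959]  x^+=[1.0038, 1.4255]  P^+=[0.1134 0.0094; 0.0094 0.2301]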